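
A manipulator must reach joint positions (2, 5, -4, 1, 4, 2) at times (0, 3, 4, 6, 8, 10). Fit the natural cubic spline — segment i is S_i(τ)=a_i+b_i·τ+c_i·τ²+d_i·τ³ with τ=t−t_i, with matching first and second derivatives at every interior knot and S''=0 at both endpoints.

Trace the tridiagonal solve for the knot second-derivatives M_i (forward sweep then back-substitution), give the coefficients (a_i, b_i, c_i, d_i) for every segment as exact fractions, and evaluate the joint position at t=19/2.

  seg 0: a=2 b=3623/641 c=0 d=-994/1923
  seg 1: a=5 b=-5323/641 c=-2982/641 d=2536/641
  seg 2: a=-4 b=-3679/641 c=4626/641 d=-7941/5128
  seg 3: a=1 b=5827/1282 c=-5319/2564 d=1415/5128
  seg 4: a=4 b=-283/641 c=-537/1282 d=179/2564
S(19/2) = 53965/20512

Δ: Δ0=1, Δ1=-9, Δ2=5/2, Δ3=3/2, Δ4=-1
row 1: diag=8, rhs=-60; c'=1/8, d'=-15/2
row 2: denom=6−1·1/8=47/8; d'=(69−1·-15/2)/(47/8)=612/47
row 3: denom=8−2·16/47=344/47; d'=(-6−2·612/47)/(344/47)=-753/172
row 4: denom=8−2·47/172=641/86; d'=(-15−2·-753/172)/(641/86)=-537/641
back: M4=-537/641
back: M3=-753/172−47/172·-537/641=-5319/1282
back: M2=612/47−16/47·-5319/1282=9252/641
back: M1=-15/2−1/8·9252/641=-5964/641
M: M0=0, M1=-5964/641, M2=9252/641, M3=-5319/1282, M4=-537/641, M5=0
seg 0: a=2, c=M0/2=0, d=(M1−M0)/(6·3)=-994/1923, b=Δ0−h0·(2M0+M1)/6=3623/641
seg 1: a=5, c=M1/2=-2982/641, d=(M2−M1)/(6·1)=2536/641, b=Δ1−h1·(2M1+M2)/6=-5323/641
seg 2: a=-4, c=M2/2=4626/641, d=(M3−M2)/(6·2)=-7941/5128, b=Δ2−h2·(2M2+M3)/6=-3679/641
seg 3: a=1, c=M3/2=-5319/2564, d=(M4−M3)/(6·2)=1415/5128, b=Δ3−h3·(2M3+M4)/6=5827/1282
seg 4: a=4, c=M4/2=-537/1282, d=(M5−M4)/(6·2)=179/2564, b=Δ4−h4·(2M4+M5)/6=-283/641
t_q=19/2 → seg 4, τ=3/2; S=4+-283/641·τ+-537/1282·τ²+179/2564·τ³=53965/20512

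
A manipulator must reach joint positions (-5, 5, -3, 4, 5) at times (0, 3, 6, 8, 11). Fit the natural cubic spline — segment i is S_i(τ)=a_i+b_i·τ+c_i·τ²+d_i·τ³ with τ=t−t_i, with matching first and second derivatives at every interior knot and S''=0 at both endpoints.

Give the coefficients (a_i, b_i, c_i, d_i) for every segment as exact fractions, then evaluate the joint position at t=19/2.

Δ: Δ0=10/3, Δ1=-8/3, Δ2=7/2, Δ3=1/3
row 1: diag=12, rhs=-36; c'=1/4, d'=-3
row 2: denom=10−3·1/4=37/4; d'=(37−3·-3)/(37/4)=184/37
row 3: denom=10−2·8/37=354/37; d'=(-19−2·184/37)/(354/37)=-357/118
back: M3=-357/118
back: M2=184/37−8/37·-357/118=332/59
back: M1=-3−1/4·332/59=-260/59
M: M0=0, M1=-260/59, M2=332/59, M3=-357/118, M4=0
seg 0: a=-5, c=M0/2=0, d=(M1−M0)/(6·3)=-130/531, b=Δ0−h0·(2M0+M1)/6=980/177
seg 1: a=5, c=M1/2=-130/59, d=(M2−M1)/(6·3)=296/531, b=Δ1−h1·(2M1+M2)/6=-190/177
seg 2: a=-3, c=M2/2=166/59, d=(M3−M2)/(6·2)=-1021/1416, b=Δ2−h2·(2M2+M3)/6=134/177
seg 3: a=4, c=M3/2=-357/236, d=(M4−M3)/(6·3)=119/708, b=Δ3−h3·(2M3+M4)/6=1189/354
t_q=19/2 → seg 3, τ=3/2; S=4+1189/354·τ+-357/236·τ²+119/708·τ³=11709/1888

  seg 0: a=-5 b=980/177 c=0 d=-130/531
  seg 1: a=5 b=-190/177 c=-130/59 d=296/531
  seg 2: a=-3 b=134/177 c=166/59 d=-1021/1416
  seg 3: a=4 b=1189/354 c=-357/236 d=119/708
S(19/2) = 11709/1888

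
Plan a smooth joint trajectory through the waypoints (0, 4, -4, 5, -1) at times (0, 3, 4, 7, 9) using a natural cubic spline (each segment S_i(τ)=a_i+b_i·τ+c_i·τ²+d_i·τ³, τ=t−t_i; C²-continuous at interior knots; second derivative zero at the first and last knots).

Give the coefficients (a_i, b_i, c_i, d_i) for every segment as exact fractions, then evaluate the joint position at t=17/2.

  seg 0: a=0 b=1558/279 c=0 d=-1186/2511
  seg 1: a=4 b=-2000/279 c=-1186/279 d=106/31
  seg 2: a=-4 b=-1510/279 c=1676/279 d=-2681/2511
  seg 3: a=5 b=503/279 c=-335/93 d=335/558
S(17/2) = 2419/1488

Δ: Δ0=4/3, Δ1=-8, Δ2=3, Δ3=-3
row 1: diag=8, rhs=-56; c'=1/8, d'=-7
row 2: denom=8−1·1/8=63/8; d'=(66−1·-7)/(63/8)=584/63
row 3: denom=10−3·8/21=62/7; d'=(-36−3·584/63)/(62/7)=-670/93
back: M3=-670/93
back: M2=584/63−8/21·-670/93=3352/279
back: M1=-7−1/8·3352/279=-2372/279
M: M0=0, M1=-2372/279, M2=3352/279, M3=-670/93, M4=0
seg 0: a=0, c=M0/2=0, d=(M1−M0)/(6·3)=-1186/2511, b=Δ0−h0·(2M0+M1)/6=1558/279
seg 1: a=4, c=M1/2=-1186/279, d=(M2−M1)/(6·1)=106/31, b=Δ1−h1·(2M1+M2)/6=-2000/279
seg 2: a=-4, c=M2/2=1676/279, d=(M3−M2)/(6·3)=-2681/2511, b=Δ2−h2·(2M2+M3)/6=-1510/279
seg 3: a=5, c=M3/2=-335/93, d=(M4−M3)/(6·2)=335/558, b=Δ3−h3·(2M3+M4)/6=503/279
t_q=17/2 → seg 3, τ=3/2; S=5+503/279·τ+-335/93·τ²+335/558·τ³=2419/1488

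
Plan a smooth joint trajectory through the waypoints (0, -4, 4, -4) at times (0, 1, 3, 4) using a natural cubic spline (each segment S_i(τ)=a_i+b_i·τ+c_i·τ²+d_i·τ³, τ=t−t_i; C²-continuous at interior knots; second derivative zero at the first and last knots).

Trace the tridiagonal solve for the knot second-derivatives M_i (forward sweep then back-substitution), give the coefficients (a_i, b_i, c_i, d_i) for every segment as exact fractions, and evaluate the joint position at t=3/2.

Δ: Δ0=-4, Δ1=4, Δ2=-8
row 1: diag=6, rhs=48; c'=1/3, d'=8
row 2: denom=6−2·1/3=16/3; d'=(-72−2·8)/(16/3)=-33/2
back: M2=-33/2
back: M1=8−1/3·-33/2=27/2
M: M0=0, M1=27/2, M2=-33/2, M3=0
seg 0: a=0, c=M0/2=0, d=(M1−M0)/(6·1)=9/4, b=Δ0−h0·(2M0+M1)/6=-25/4
seg 1: a=-4, c=M1/2=27/4, d=(M2−M1)/(6·2)=-5/2, b=Δ1−h1·(2M1+M2)/6=1/2
seg 2: a=4, c=M2/2=-33/4, d=(M3−M2)/(6·1)=11/4, b=Δ2−h2·(2M2+M3)/6=-5/2
t_q=3/2 → seg 1, τ=1/2; S=-4+1/2·τ+27/4·τ²+-5/2·τ³=-19/8

  seg 0: a=0 b=-25/4 c=0 d=9/4
  seg 1: a=-4 b=1/2 c=27/4 d=-5/2
  seg 2: a=4 b=-5/2 c=-33/4 d=11/4
S(3/2) = -19/8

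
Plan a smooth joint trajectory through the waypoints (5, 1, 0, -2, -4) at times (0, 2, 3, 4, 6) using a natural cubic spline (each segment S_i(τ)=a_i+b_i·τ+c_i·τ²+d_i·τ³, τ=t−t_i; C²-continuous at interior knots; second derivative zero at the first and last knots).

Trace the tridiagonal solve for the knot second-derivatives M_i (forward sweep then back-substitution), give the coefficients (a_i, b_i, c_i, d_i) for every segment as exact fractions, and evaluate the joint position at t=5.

Δ: Δ0=-2, Δ1=-1, Δ2=-2, Δ3=-1
row 1: diag=6, rhs=6; c'=1/6, d'=1
row 2: denom=4−1·1/6=23/6; d'=(-6−1·1)/(23/6)=-42/23
row 3: denom=6−1·6/23=132/23; d'=(6−1·-42/23)/(132/23)=15/11
back: M3=15/11
back: M2=-42/23−6/23·15/11=-24/11
back: M1=1−1/6·-24/11=15/11
M: M0=0, M1=15/11, M2=-24/11, M3=15/11, M4=0
seg 0: a=5, c=M0/2=0, d=(M1−M0)/(6·2)=5/44, b=Δ0−h0·(2M0+M1)/6=-27/11
seg 1: a=1, c=M1/2=15/22, d=(M2−M1)/(6·1)=-13/22, b=Δ1−h1·(2M1+M2)/6=-12/11
seg 2: a=0, c=M2/2=-12/11, d=(M3−M2)/(6·1)=13/22, b=Δ2−h2·(2M2+M3)/6=-3/2
seg 3: a=-2, c=M3/2=15/22, d=(M4−M3)/(6·2)=-5/44, b=Δ3−h3·(2M3+M4)/6=-21/11
t_q=5 → seg 3, τ=1; S=-2+-21/11·τ+15/22·τ²+-5/44·τ³=-147/44

  seg 0: a=5 b=-27/11 c=0 d=5/44
  seg 1: a=1 b=-12/11 c=15/22 d=-13/22
  seg 2: a=0 b=-3/2 c=-12/11 d=13/22
  seg 3: a=-2 b=-21/11 c=15/22 d=-5/44
S(5) = -147/44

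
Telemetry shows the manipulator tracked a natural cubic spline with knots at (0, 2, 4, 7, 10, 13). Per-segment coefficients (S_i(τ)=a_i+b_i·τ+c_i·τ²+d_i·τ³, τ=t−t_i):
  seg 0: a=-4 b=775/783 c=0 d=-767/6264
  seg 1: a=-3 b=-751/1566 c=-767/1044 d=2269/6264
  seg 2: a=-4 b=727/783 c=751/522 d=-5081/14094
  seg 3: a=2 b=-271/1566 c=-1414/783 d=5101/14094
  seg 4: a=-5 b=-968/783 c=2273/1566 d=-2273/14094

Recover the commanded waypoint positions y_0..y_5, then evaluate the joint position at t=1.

y_0=-4 y_1=-3 y_2=-4 y_3=2 y_4=-5 y_5=0
S(1) = -6541/2088

y_0 = S_0(0) = a_0 = -4
y_1 = S_1(0) = a_1 = -3
y_2 = S_2(0) = a_2 = -4
y_3 = S_3(0) = a_3 = 2
y_4 = S_4(0) = a_4 = -5
y_5 = S_4(3) = 0
t_q=1 is in segment 0 (τ=1); S_0(τ)=-6541/2088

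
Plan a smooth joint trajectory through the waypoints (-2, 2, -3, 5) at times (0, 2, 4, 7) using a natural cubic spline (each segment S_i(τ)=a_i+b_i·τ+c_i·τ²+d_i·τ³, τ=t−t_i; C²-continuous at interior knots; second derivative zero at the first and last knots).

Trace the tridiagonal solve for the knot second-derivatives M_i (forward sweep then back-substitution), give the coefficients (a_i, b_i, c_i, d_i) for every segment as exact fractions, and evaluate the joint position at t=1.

Δ: Δ0=2, Δ1=-5/2, Δ2=8/3
row 1: diag=8, rhs=-27; c'=1/4, d'=-27/8
row 2: denom=10−2·1/4=19/2; d'=(31−2·-27/8)/(19/2)=151/38
back: M2=151/38
back: M1=-27/8−1/4·151/38=-83/19
M: M0=0, M1=-83/19, M2=151/38, M3=0
seg 0: a=-2, c=M0/2=0, d=(M1−M0)/(6·2)=-83/228, b=Δ0−h0·(2M0+M1)/6=197/57
seg 1: a=2, c=M1/2=-83/38, d=(M2−M1)/(6·2)=317/456, b=Δ1−h1·(2M1+M2)/6=-52/57
seg 2: a=-3, c=M2/2=151/76, d=(M3−M2)/(6·3)=-151/684, b=Δ2−h2·(2M2+M3)/6=-149/114
t_q=1 → seg 0, τ=1; S=-2+197/57·τ+0·τ²+-83/228·τ³=83/76

  seg 0: a=-2 b=197/57 c=0 d=-83/228
  seg 1: a=2 b=-52/57 c=-83/38 d=317/456
  seg 2: a=-3 b=-149/114 c=151/76 d=-151/684
S(1) = 83/76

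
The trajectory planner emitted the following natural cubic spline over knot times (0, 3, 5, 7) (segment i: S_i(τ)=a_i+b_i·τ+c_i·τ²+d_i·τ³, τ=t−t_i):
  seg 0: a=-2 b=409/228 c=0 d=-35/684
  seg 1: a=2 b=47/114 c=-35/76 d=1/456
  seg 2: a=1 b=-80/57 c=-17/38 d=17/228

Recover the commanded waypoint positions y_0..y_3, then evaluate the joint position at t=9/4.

y_0=-2 y_1=2 y_2=1 y_3=-3
S(9/4) = 7069/4864

y_0 = S_0(0) = a_0 = -2
y_1 = S_1(0) = a_1 = 2
y_2 = S_2(0) = a_2 = 1
y_3 = S_2(2) = -3
t_q=9/4 is in segment 0 (τ=9/4); S_0(τ)=7069/4864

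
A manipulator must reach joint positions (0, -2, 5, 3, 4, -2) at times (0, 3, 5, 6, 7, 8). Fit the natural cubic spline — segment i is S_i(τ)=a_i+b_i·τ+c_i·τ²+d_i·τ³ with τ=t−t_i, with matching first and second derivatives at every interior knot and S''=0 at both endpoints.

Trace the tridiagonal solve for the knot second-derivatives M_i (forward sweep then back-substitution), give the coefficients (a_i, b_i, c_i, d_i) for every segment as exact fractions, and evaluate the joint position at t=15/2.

Δ: Δ0=-2/3, Δ1=7/2, Δ2=-2, Δ3=1, Δ4=-6
row 1: diag=10, rhs=25; c'=1/5, d'=5/2
row 2: denom=6−2·1/5=28/5; d'=(-33−2·5/2)/(28/5)=-95/14
row 3: denom=4−1·5/28=107/28; d'=(18−1·-95/14)/(107/28)=694/107
row 4: denom=4−1·28/107=400/107; d'=(-42−1·694/107)/(400/107)=-1297/100
back: M4=-1297/100
back: M3=694/107−28/107·-1297/100=247/25
back: M2=-95/14−5/28·247/25=-171/20
back: M1=5/2−1/5·-171/20=421/100
M: M0=0, M1=421/100, M2=-171/20, M3=247/25, M4=-1297/100, M5=0
seg 0: a=0, c=M0/2=0, d=(M1−M0)/(6·3)=421/1800, b=Δ0−h0·(2M0+M1)/6=-1663/600
seg 1: a=-2, c=M1/2=421/200, d=(M2−M1)/(6·2)=-319/300, b=Δ1−h1·(2M1+M2)/6=1063/300
seg 2: a=5, c=M2/2=-171/40, d=(M3−M2)/(6·1)=1843/600, b=Δ2−h2·(2M2+M3)/6=-239/300
seg 3: a=3, c=M3/2=247/50, d=(M4−M3)/(6·1)=-457/120, b=Δ3−h3·(2M3+M4)/6=-79/600
seg 4: a=4, c=M4/2=-1297/200, d=(M5−M4)/(6·1)=1297/600, b=Δ4−h4·(2M4+M5)/6=-503/300
t_q=15/2 → seg 4, τ=1/2; S=4+-503/300·τ+-1297/200·τ²+1297/600·τ³=2897/1600

  seg 0: a=0 b=-1663/600 c=0 d=421/1800
  seg 1: a=-2 b=1063/300 c=421/200 d=-319/300
  seg 2: a=5 b=-239/300 c=-171/40 d=1843/600
  seg 3: a=3 b=-79/600 c=247/50 d=-457/120
  seg 4: a=4 b=-503/300 c=-1297/200 d=1297/600
S(15/2) = 2897/1600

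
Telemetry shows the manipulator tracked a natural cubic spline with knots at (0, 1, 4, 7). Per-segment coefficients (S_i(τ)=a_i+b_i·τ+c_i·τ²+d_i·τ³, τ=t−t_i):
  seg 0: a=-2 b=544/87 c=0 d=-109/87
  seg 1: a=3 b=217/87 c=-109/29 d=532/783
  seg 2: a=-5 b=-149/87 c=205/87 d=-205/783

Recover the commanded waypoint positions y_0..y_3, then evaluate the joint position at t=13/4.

y_0=-2 y_1=3 y_2=-5 y_3=4
S(13/4) = -621/232

y_0 = S_0(0) = a_0 = -2
y_1 = S_1(0) = a_1 = 3
y_2 = S_2(0) = a_2 = -5
y_3 = S_2(3) = 4
t_q=13/4 is in segment 1 (τ=9/4); S_1(τ)=-621/232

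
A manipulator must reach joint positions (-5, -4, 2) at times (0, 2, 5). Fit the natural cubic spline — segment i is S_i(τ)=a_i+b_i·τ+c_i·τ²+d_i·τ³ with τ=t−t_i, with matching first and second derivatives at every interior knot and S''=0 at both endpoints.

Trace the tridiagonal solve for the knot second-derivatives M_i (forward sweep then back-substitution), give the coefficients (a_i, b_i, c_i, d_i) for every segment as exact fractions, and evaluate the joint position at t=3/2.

Δ: Δ0=1/2, Δ1=2
row 1: diag=10, rhs=9; c'=3/10, d'=9/10
back: M1=9/10
M: M0=0, M1=9/10, M2=0
seg 0: a=-5, c=M0/2=0, d=(M1−M0)/(6·2)=3/40, b=Δ0−h0·(2M0+M1)/6=1/5
seg 1: a=-4, c=M1/2=9/20, d=(M2−M1)/(6·3)=-1/20, b=Δ1−h1·(2M1+M2)/6=11/10
t_q=3/2 → seg 0, τ=3/2; S=-5+1/5·τ+0·τ²+3/40·τ³=-1423/320

  seg 0: a=-5 b=1/5 c=0 d=3/40
  seg 1: a=-4 b=11/10 c=9/20 d=-1/20
S(3/2) = -1423/320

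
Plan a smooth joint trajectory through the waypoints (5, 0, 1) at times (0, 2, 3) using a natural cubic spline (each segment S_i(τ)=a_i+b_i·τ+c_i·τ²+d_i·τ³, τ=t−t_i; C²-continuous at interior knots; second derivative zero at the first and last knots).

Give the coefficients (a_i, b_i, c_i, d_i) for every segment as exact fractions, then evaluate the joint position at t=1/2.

  seg 0: a=5 b=-11/3 c=0 d=7/24
  seg 1: a=0 b=-1/6 c=7/4 d=-7/12
S(1/2) = 205/64

Δ: Δ0=-5/2, Δ1=1
row 1: diag=6, rhs=21; c'=1/6, d'=7/2
back: M1=7/2
M: M0=0, M1=7/2, M2=0
seg 0: a=5, c=M0/2=0, d=(M1−M0)/(6·2)=7/24, b=Δ0−h0·(2M0+M1)/6=-11/3
seg 1: a=0, c=M1/2=7/4, d=(M2−M1)/(6·1)=-7/12, b=Δ1−h1·(2M1+M2)/6=-1/6
t_q=1/2 → seg 0, τ=1/2; S=5+-11/3·τ+0·τ²+7/24·τ³=205/64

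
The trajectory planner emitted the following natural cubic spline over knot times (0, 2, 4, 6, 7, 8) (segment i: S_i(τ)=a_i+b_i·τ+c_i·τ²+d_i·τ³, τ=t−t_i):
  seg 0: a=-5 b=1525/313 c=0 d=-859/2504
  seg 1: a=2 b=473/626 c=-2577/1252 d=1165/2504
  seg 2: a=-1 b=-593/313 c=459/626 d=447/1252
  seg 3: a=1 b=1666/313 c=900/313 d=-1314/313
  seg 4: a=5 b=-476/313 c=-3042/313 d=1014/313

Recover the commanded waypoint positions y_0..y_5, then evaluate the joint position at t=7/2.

y_0 = S_0(0) = a_0 = -5
y_1 = S_1(0) = a_1 = 2
y_2 = S_2(0) = a_2 = -1
y_3 = S_3(0) = a_3 = 1
y_4 = S_4(0) = a_4 = 5
y_5 = S_4(1) = -3
t_q=7/2 is in segment 1 (τ=3/2); S_1(τ)=1451/20032

y_0=-5 y_1=2 y_2=-1 y_3=1 y_4=5 y_5=-3
S(7/2) = 1451/20032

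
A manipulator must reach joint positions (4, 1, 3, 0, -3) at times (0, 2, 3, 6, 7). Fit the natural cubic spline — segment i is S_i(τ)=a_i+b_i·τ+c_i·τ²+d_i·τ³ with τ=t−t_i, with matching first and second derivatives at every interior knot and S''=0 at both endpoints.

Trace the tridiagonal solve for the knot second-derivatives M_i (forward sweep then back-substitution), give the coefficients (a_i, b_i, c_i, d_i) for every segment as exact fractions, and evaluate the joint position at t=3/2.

Δ: Δ0=-3/2, Δ1=2, Δ2=-1, Δ3=-3
row 1: diag=6, rhs=21; c'=1/6, d'=7/2
row 2: denom=8−1·1/6=47/6; d'=(-18−1·7/2)/(47/6)=-129/47
row 3: denom=8−3·18/47=322/47; d'=(-12−3·-129/47)/(322/47)=-177/322
back: M3=-177/322
back: M2=-129/47−18/47·-177/322=-408/161
back: M1=7/2−1/6·-408/161=1263/322
M: M0=0, M1=1263/322, M2=-408/161, M3=-177/322, M4=0
seg 0: a=4, c=M0/2=0, d=(M1−M0)/(6·2)=421/1288, b=Δ0−h0·(2M0+M1)/6=-452/161
seg 1: a=1, c=M1/2=1263/644, d=(M2−M1)/(6·1)=-99/92, b=Δ1−h1·(2M1+M2)/6=359/322
seg 2: a=3, c=M2/2=-204/161, d=(M3−M2)/(6·3)=71/644, b=Δ2−h2·(2M2+M3)/6=1165/644
seg 3: a=0, c=M3/2=-177/644, d=(M4−M3)/(6·1)=59/644, b=Δ3−h3·(2M3+M4)/6=-907/322
t_q=3/2 → seg 0, τ=3/2; S=4+-452/161·τ+0·τ²+421/1288·τ³=1313/1472

  seg 0: a=4 b=-452/161 c=0 d=421/1288
  seg 1: a=1 b=359/322 c=1263/644 d=-99/92
  seg 2: a=3 b=1165/644 c=-204/161 d=71/644
  seg 3: a=0 b=-907/322 c=-177/644 d=59/644
S(3/2) = 1313/1472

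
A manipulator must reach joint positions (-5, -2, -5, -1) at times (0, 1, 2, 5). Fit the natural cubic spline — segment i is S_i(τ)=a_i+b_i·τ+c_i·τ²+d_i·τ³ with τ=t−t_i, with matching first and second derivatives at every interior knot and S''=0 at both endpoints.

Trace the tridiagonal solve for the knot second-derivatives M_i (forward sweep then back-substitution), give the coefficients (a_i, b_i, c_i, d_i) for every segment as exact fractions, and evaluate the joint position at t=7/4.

  seg 0: a=-5 b=436/93 c=0 d=-157/93
  seg 1: a=-2 b=-35/93 c=-157/31 d=227/93
  seg 2: a=-5 b=-296/93 c=70/31 d=-70/279
S(7/4) = -8137/1984

Δ: Δ0=3, Δ1=-3, Δ2=4/3
row 1: diag=4, rhs=-36; c'=1/4, d'=-9
row 2: denom=8−1·1/4=31/4; d'=(26−1·-9)/(31/4)=140/31
back: M2=140/31
back: M1=-9−1/4·140/31=-314/31
M: M0=0, M1=-314/31, M2=140/31, M3=0
seg 0: a=-5, c=M0/2=0, d=(M1−M0)/(6·1)=-157/93, b=Δ0−h0·(2M0+M1)/6=436/93
seg 1: a=-2, c=M1/2=-157/31, d=(M2−M1)/(6·1)=227/93, b=Δ1−h1·(2M1+M2)/6=-35/93
seg 2: a=-5, c=M2/2=70/31, d=(M3−M2)/(6·3)=-70/279, b=Δ2−h2·(2M2+M3)/6=-296/93
t_q=7/4 → seg 1, τ=3/4; S=-2+-35/93·τ+-157/31·τ²+227/93·τ³=-8137/1984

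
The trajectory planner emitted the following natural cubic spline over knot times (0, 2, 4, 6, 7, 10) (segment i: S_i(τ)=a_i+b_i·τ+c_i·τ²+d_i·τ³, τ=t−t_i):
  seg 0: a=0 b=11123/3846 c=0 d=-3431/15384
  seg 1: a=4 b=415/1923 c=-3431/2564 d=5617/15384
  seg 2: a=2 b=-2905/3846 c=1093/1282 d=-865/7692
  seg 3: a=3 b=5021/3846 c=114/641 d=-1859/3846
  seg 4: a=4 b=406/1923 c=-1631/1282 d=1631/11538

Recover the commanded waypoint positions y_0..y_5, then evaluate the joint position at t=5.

y_0 = S_0(0) = a_0 = 0
y_1 = S_1(0) = a_1 = 4
y_2 = S_2(0) = a_2 = 2
y_3 = S_3(0) = a_3 = 3
y_4 = S_4(0) = a_4 = 4
y_5 = S_4(3) = -3
t_q=5 is in segment 2 (τ=1); S_2(τ)=5089/2564

y_0=0 y_1=4 y_2=2 y_3=3 y_4=4 y_5=-3
S(5) = 5089/2564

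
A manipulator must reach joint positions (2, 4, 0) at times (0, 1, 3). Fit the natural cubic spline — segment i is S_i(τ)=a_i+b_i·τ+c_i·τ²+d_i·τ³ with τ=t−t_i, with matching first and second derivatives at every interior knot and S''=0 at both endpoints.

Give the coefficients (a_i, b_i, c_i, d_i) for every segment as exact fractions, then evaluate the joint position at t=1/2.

Δ: Δ0=2, Δ1=-2
row 1: diag=6, rhs=-24; c'=1/3, d'=-4
back: M1=-4
M: M0=0, M1=-4, M2=0
seg 0: a=2, c=M0/2=0, d=(M1−M0)/(6·1)=-2/3, b=Δ0−h0·(2M0+M1)/6=8/3
seg 1: a=4, c=M1/2=-2, d=(M2−M1)/(6·2)=1/3, b=Δ1−h1·(2M1+M2)/6=2/3
t_q=1/2 → seg 0, τ=1/2; S=2+8/3·τ+0·τ²+-2/3·τ³=13/4

  seg 0: a=2 b=8/3 c=0 d=-2/3
  seg 1: a=4 b=2/3 c=-2 d=1/3
S(1/2) = 13/4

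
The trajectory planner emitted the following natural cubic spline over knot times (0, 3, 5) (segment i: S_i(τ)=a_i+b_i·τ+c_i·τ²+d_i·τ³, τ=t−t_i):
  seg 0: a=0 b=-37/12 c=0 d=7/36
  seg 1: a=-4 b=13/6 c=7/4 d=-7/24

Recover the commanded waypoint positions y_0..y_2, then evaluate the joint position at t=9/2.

y_0=0 y_1=-4 y_2=5
S(9/2) = 141/64

y_0 = S_0(0) = a_0 = 0
y_1 = S_1(0) = a_1 = -4
y_2 = S_1(2) = 5
t_q=9/2 is in segment 1 (τ=3/2); S_1(τ)=141/64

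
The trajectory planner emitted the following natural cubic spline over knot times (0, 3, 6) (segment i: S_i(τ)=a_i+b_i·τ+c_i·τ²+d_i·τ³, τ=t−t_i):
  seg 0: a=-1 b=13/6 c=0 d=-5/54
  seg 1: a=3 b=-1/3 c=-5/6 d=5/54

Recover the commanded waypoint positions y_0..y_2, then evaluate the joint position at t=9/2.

y_0 = S_0(0) = a_0 = -1
y_1 = S_1(0) = a_1 = 3
y_2 = S_1(3) = -3
t_q=9/2 is in segment 1 (τ=3/2); S_1(τ)=15/16

y_0=-1 y_1=3 y_2=-3
S(9/2) = 15/16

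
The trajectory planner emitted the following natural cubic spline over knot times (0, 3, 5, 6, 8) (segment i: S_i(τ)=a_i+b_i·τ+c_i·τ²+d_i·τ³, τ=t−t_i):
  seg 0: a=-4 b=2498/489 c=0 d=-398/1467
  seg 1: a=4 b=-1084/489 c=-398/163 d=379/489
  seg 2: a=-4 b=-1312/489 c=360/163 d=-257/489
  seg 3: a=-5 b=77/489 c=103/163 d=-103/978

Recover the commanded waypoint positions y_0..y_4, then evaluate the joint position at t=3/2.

y_0=-4 y_1=4 y_2=-4 y_3=-5 y_4=-3
S(3/2) = 1791/652

y_0 = S_0(0) = a_0 = -4
y_1 = S_1(0) = a_1 = 4
y_2 = S_2(0) = a_2 = -4
y_3 = S_3(0) = a_3 = -5
y_4 = S_3(2) = -3
t_q=3/2 is in segment 0 (τ=3/2); S_0(τ)=1791/652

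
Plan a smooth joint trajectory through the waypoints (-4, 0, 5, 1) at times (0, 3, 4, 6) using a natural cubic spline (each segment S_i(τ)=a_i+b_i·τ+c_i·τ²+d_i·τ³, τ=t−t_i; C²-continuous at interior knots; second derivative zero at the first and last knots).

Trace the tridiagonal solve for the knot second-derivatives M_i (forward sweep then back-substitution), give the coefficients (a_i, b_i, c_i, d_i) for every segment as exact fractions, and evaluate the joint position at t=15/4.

Δ: Δ0=4/3, Δ1=5, Δ2=-2
row 1: diag=8, rhs=22; c'=1/8, d'=11/4
row 2: denom=6−1·1/8=47/8; d'=(-42−1·11/4)/(47/8)=-358/47
back: M2=-358/47
back: M1=11/4−1/8·-358/47=174/47
M: M0=0, M1=174/47, M2=-358/47, M3=0
seg 0: a=-4, c=M0/2=0, d=(M1−M0)/(6·3)=29/141, b=Δ0−h0·(2M0+M1)/6=-73/141
seg 1: a=0, c=M1/2=87/47, d=(M2−M1)/(6·1)=-266/141, b=Δ1−h1·(2M1+M2)/6=710/141
seg 2: a=5, c=M2/2=-179/47, d=(M3−M2)/(6·2)=179/282, b=Δ2−h2·(2M2+M3)/6=434/141
t_q=15/4 → seg 1, τ=3/4; S=0+710/141·τ+87/47·τ²+-266/141·τ³=6049/1504

  seg 0: a=-4 b=-73/141 c=0 d=29/141
  seg 1: a=0 b=710/141 c=87/47 d=-266/141
  seg 2: a=5 b=434/141 c=-179/47 d=179/282
S(15/4) = 6049/1504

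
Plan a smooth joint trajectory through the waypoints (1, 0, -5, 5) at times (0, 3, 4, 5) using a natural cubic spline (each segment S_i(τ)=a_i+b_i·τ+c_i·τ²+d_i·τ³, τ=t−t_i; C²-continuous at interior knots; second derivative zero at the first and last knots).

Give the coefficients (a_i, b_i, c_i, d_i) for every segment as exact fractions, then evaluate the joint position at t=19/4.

  seg 0: a=1 b=272/93 c=0 d=-101/279
  seg 1: a=0 b=-637/93 c=-101/31 d=475/93
  seg 2: a=-5 b=182/93 c=374/31 d=-374/93
S(19/4) = 1545/992

Δ: Δ0=-1/3, Δ1=-5, Δ2=10
row 1: diag=8, rhs=-28; c'=1/8, d'=-7/2
row 2: denom=4−1·1/8=31/8; d'=(90−1·-7/2)/(31/8)=748/31
back: M2=748/31
back: M1=-7/2−1/8·748/31=-202/31
M: M0=0, M1=-202/31, M2=748/31, M3=0
seg 0: a=1, c=M0/2=0, d=(M1−M0)/(6·3)=-101/279, b=Δ0−h0·(2M0+M1)/6=272/93
seg 1: a=0, c=M1/2=-101/31, d=(M2−M1)/(6·1)=475/93, b=Δ1−h1·(2M1+M2)/6=-637/93
seg 2: a=-5, c=M2/2=374/31, d=(M3−M2)/(6·1)=-374/93, b=Δ2−h2·(2M2+M3)/6=182/93
t_q=19/4 → seg 2, τ=3/4; S=-5+182/93·τ+374/31·τ²+-374/93·τ³=1545/992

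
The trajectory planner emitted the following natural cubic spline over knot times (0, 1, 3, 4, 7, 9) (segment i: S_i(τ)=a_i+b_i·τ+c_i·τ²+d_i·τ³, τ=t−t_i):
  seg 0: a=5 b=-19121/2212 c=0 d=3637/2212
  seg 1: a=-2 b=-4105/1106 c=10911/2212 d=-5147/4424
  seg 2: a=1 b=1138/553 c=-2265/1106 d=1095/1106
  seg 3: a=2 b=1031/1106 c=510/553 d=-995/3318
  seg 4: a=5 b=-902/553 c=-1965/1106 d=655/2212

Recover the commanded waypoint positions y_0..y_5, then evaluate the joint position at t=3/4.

y_0=5 y_1=-2 y_2=1 y_3=2 y_4=5 y_5=-3
S(3/4) = -15967/20224

y_0 = S_0(0) = a_0 = 5
y_1 = S_1(0) = a_1 = -2
y_2 = S_2(0) = a_2 = 1
y_3 = S_3(0) = a_3 = 2
y_4 = S_4(0) = a_4 = 5
y_5 = S_4(2) = -3
t_q=3/4 is in segment 0 (τ=3/4); S_0(τ)=-15967/20224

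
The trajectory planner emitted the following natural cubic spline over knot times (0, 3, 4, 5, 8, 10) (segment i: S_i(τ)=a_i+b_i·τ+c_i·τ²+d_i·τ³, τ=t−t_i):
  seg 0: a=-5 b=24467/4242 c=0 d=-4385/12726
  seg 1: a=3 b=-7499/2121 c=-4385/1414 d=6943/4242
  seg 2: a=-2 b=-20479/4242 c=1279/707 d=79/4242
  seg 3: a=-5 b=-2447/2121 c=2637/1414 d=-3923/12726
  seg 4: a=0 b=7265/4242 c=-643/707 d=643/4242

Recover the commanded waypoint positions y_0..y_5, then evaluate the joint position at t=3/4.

y_0=-5 y_1=3 y_2=-2 y_3=-5 y_4=0 y_5=1
S(3/4) = -74163/90496

y_0 = S_0(0) = a_0 = -5
y_1 = S_1(0) = a_1 = 3
y_2 = S_2(0) = a_2 = -2
y_3 = S_3(0) = a_3 = -5
y_4 = S_4(0) = a_4 = 0
y_5 = S_4(2) = 1
t_q=3/4 is in segment 0 (τ=3/4); S_0(τ)=-74163/90496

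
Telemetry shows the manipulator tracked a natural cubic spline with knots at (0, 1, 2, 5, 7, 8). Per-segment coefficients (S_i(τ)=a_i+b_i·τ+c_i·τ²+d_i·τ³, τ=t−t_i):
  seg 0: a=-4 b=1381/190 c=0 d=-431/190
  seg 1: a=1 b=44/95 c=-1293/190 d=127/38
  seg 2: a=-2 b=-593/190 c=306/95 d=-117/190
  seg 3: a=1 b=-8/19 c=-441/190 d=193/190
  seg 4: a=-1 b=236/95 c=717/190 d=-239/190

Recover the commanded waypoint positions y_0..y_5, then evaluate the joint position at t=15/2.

y_0 = S_0(0) = a_0 = -4
y_1 = S_1(0) = a_1 = 1
y_2 = S_2(0) = a_2 = -2
y_3 = S_3(0) = a_3 = 1
y_4 = S_4(0) = a_4 = -1
y_5 = S_4(1) = 4
t_q=15/2 is in segment 4 (τ=1/2); S_4(τ)=1563/1520

y_0=-4 y_1=1 y_2=-2 y_3=1 y_4=-1 y_5=4
S(15/2) = 1563/1520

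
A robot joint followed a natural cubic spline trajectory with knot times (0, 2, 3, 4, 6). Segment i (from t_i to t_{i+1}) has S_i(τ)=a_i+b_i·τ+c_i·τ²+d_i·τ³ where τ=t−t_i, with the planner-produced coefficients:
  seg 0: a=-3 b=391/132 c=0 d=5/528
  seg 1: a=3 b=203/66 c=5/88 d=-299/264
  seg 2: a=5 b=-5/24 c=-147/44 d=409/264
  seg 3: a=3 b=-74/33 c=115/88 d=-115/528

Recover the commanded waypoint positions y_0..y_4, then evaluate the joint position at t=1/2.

y_0=-3 y_1=3 y_2=5 y_3=3 y_4=2
S(1/2) = -2137/1408

y_0 = S_0(0) = a_0 = -3
y_1 = S_1(0) = a_1 = 3
y_2 = S_2(0) = a_2 = 5
y_3 = S_3(0) = a_3 = 3
y_4 = S_3(2) = 2
t_q=1/2 is in segment 0 (τ=1/2); S_0(τ)=-2137/1408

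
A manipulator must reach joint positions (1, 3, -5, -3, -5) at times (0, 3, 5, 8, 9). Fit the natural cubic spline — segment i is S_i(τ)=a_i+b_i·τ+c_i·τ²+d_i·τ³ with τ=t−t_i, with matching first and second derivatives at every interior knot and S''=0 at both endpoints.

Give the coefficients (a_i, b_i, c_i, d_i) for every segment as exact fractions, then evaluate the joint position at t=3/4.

  seg 0: a=1 b=859/339 c=0 d=-211/1017
  seg 1: a=3 b=-1040/339 c=-211/113 d=475/678
  seg 2: a=-5 b=-722/339 c=264/113 d=-476/1017
  seg 3: a=-3 b=-254/339 c=-212/113 d=212/339
S(3/4) = 20343/7232

Δ: Δ0=2/3, Δ1=-4, Δ2=2/3, Δ3=-2
row 1: diag=10, rhs=-28; c'=1/5, d'=-14/5
row 2: denom=10−2·1/5=48/5; d'=(28−2·-14/5)/(48/5)=7/2
row 3: denom=8−3·5/16=113/16; d'=(-16−3·7/2)/(113/16)=-424/113
back: M3=-424/113
back: M2=7/2−5/16·-424/113=528/113
back: M1=-14/5−1/5·528/113=-422/113
M: M0=0, M1=-422/113, M2=528/113, M3=-424/113, M4=0
seg 0: a=1, c=M0/2=0, d=(M1−M0)/(6·3)=-211/1017, b=Δ0−h0·(2M0+M1)/6=859/339
seg 1: a=3, c=M1/2=-211/113, d=(M2−M1)/(6·2)=475/678, b=Δ1−h1·(2M1+M2)/6=-1040/339
seg 2: a=-5, c=M2/2=264/113, d=(M3−M2)/(6·3)=-476/1017, b=Δ2−h2·(2M2+M3)/6=-722/339
seg 3: a=-3, c=M3/2=-212/113, d=(M4−M3)/(6·1)=212/339, b=Δ3−h3·(2M3+M4)/6=-254/339
t_q=3/4 → seg 0, τ=3/4; S=1+859/339·τ+0·τ²+-211/1017·τ³=20343/7232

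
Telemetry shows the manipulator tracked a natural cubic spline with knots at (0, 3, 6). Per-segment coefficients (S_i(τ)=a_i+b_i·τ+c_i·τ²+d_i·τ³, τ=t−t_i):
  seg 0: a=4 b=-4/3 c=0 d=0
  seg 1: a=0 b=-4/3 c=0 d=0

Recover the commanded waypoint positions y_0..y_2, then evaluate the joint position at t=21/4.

y_0 = S_0(0) = a_0 = 4
y_1 = S_1(0) = a_1 = 0
y_2 = S_1(3) = -4
t_q=21/4 is in segment 1 (τ=9/4); S_1(τ)=-3

y_0=4 y_1=0 y_2=-4
S(21/4) = -3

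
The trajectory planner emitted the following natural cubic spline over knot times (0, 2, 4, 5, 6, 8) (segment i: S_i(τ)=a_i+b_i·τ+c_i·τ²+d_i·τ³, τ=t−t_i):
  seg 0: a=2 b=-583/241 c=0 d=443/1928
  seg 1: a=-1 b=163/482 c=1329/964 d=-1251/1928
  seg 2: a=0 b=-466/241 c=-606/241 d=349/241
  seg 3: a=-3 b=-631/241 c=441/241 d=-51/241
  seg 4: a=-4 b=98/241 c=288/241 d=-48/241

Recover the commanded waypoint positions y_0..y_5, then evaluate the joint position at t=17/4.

y_0=2 y_1=-1 y_2=0 y_3=-3 y_4=-4 y_5=0
S(17/4) = -9531/15424

y_0 = S_0(0) = a_0 = 2
y_1 = S_1(0) = a_1 = -1
y_2 = S_2(0) = a_2 = 0
y_3 = S_3(0) = a_3 = -3
y_4 = S_4(0) = a_4 = -4
y_5 = S_4(2) = 0
t_q=17/4 is in segment 2 (τ=1/4); S_2(τ)=-9531/15424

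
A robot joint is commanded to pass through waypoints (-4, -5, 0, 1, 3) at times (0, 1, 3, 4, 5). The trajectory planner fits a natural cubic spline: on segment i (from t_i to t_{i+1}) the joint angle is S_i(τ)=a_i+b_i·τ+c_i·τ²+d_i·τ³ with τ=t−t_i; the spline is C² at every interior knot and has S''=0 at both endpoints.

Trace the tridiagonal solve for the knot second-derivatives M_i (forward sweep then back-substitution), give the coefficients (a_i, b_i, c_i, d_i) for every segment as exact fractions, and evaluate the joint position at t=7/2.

  seg 0: a=-4 b=-433/244 c=0 d=189/244
  seg 1: a=-5 b=67/122 c=567/244 d=-329/488
  seg 2: a=0 b=107/61 c=-105/61 d=59/61
  seg 3: a=1 b=74/61 c=72/61 d=-24/61
S(7/2) = 277/488

Δ: Δ0=-1, Δ1=5/2, Δ2=1, Δ3=2
row 1: diag=6, rhs=21; c'=1/3, d'=7/2
row 2: denom=6−2·1/3=16/3; d'=(-9−2·7/2)/(16/3)=-3
row 3: denom=4−1·3/16=61/16; d'=(6−1·-3)/(61/16)=144/61
back: M3=144/61
back: M2=-3−3/16·144/61=-210/61
back: M1=7/2−1/3·-210/61=567/122
M: M0=0, M1=567/122, M2=-210/61, M3=144/61, M4=0
seg 0: a=-4, c=M0/2=0, d=(M1−M0)/(6·1)=189/244, b=Δ0−h0·(2M0+M1)/6=-433/244
seg 1: a=-5, c=M1/2=567/244, d=(M2−M1)/(6·2)=-329/488, b=Δ1−h1·(2M1+M2)/6=67/122
seg 2: a=0, c=M2/2=-105/61, d=(M3−M2)/(6·1)=59/61, b=Δ2−h2·(2M2+M3)/6=107/61
seg 3: a=1, c=M3/2=72/61, d=(M4−M3)/(6·1)=-24/61, b=Δ3−h3·(2M3+M4)/6=74/61
t_q=7/2 → seg 2, τ=1/2; S=0+107/61·τ+-105/61·τ²+59/61·τ³=277/488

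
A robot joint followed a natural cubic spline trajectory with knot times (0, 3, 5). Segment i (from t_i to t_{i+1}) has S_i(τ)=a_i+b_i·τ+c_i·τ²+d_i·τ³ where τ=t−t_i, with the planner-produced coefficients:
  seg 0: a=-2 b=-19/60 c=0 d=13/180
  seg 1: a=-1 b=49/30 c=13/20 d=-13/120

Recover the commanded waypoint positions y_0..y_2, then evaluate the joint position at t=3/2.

y_0 = S_0(0) = a_0 = -2
y_1 = S_1(0) = a_1 = -1
y_2 = S_1(2) = 4
t_q=3/2 is in segment 0 (τ=3/2); S_0(τ)=-357/160

y_0=-2 y_1=-1 y_2=4
S(3/2) = -357/160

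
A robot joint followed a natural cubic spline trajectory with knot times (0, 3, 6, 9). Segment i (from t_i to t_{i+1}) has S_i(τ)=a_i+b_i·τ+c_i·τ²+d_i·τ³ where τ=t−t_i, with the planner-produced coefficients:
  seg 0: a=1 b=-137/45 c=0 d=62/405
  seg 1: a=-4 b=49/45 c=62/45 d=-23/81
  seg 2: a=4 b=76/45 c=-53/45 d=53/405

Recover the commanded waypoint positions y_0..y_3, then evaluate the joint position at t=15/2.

y_0=1 y_1=-4 y_2=4 y_3=2
S(15/2) = 173/40

y_0 = S_0(0) = a_0 = 1
y_1 = S_1(0) = a_1 = -4
y_2 = S_2(0) = a_2 = 4
y_3 = S_2(3) = 2
t_q=15/2 is in segment 2 (τ=3/2); S_2(τ)=173/40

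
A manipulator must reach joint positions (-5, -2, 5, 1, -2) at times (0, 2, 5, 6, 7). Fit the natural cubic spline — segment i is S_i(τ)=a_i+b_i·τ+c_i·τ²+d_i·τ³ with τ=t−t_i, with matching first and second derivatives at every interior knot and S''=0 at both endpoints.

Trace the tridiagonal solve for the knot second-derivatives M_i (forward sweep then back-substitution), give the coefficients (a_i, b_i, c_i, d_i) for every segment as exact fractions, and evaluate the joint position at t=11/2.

Δ: Δ0=3/2, Δ1=7/3, Δ2=-4, Δ3=-3
row 1: diag=10, rhs=5; c'=3/10, d'=1/2
row 2: denom=8−3·3/10=71/10; d'=(-38−3·1/2)/(71/10)=-395/71
row 3: denom=4−1·10/71=274/71; d'=(6−1·-395/71)/(274/71)=821/274
back: M3=821/274
back: M2=-395/71−10/71·821/274=-820/137
back: M1=1/2−3/10·-820/137=629/274
M: M0=0, M1=629/274, M2=-820/137, M3=821/274, M4=0
seg 0: a=-5, c=M0/2=0, d=(M1−M0)/(6·2)=629/3288, b=Δ0−h0·(2M0+M1)/6=302/411
seg 1: a=-2, c=M1/2=629/548, d=(M2−M1)/(6·3)=-2269/4932, b=Δ1−h1·(2M1+M2)/6=2491/822
seg 2: a=5, c=M2/2=-410/137, d=(M3−M2)/(6·1)=2461/1644, b=Δ2−h2·(2M2+M3)/6=-4117/1644
seg 3: a=1, c=M3/2=821/548, d=(M4−M3)/(6·1)=-821/1644, b=Δ3−h3·(2M3+M4)/6=-3287/822
t_q=11/2 → seg 2, τ=1/2; S=5+-4117/1644·τ+-410/137·τ²+2461/1644·τ³=13971/4384

  seg 0: a=-5 b=302/411 c=0 d=629/3288
  seg 1: a=-2 b=2491/822 c=629/548 d=-2269/4932
  seg 2: a=5 b=-4117/1644 c=-410/137 d=2461/1644
  seg 3: a=1 b=-3287/822 c=821/548 d=-821/1644
S(11/2) = 13971/4384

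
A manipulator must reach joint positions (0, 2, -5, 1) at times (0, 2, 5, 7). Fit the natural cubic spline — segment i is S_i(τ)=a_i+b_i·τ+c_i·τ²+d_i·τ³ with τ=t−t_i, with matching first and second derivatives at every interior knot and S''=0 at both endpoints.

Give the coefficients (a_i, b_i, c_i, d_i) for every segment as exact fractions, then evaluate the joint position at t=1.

  seg 0: a=0 b=569/273 c=0 d=-74/273
  seg 1: a=2 b=-319/273 c=-148/91 d=26/63
  seg 2: a=-5 b=59/273 c=190/91 d=-95/273
S(1) = 165/91

Δ: Δ0=1, Δ1=-7/3, Δ2=3
row 1: diag=10, rhs=-20; c'=3/10, d'=-2
row 2: denom=10−3·3/10=91/10; d'=(32−3·-2)/(91/10)=380/91
back: M2=380/91
back: M1=-2−3/10·380/91=-296/91
M: M0=0, M1=-296/91, M2=380/91, M3=0
seg 0: a=0, c=M0/2=0, d=(M1−M0)/(6·2)=-74/273, b=Δ0−h0·(2M0+M1)/6=569/273
seg 1: a=2, c=M1/2=-148/91, d=(M2−M1)/(6·3)=26/63, b=Δ1−h1·(2M1+M2)/6=-319/273
seg 2: a=-5, c=M2/2=190/91, d=(M3−M2)/(6·2)=-95/273, b=Δ2−h2·(2M2+M3)/6=59/273
t_q=1 → seg 0, τ=1; S=0+569/273·τ+0·τ²+-74/273·τ³=165/91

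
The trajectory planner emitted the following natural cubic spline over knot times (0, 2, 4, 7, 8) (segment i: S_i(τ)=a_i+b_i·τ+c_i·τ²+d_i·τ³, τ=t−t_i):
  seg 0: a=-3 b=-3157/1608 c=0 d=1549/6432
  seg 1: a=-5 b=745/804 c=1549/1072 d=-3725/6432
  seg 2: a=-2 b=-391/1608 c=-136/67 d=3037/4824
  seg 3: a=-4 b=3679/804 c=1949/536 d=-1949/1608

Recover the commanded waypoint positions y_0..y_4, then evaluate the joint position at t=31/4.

y_0 = S_0(0) = a_0 = -3
y_1 = S_1(0) = a_1 = -5
y_2 = S_2(0) = a_2 = -2
y_3 = S_3(0) = a_3 = -4
y_4 = S_3(1) = 3
t_q=31/4 is in segment 3 (τ=3/4); S_3(τ)=33135/34304

y_0=-3 y_1=-5 y_2=-2 y_3=-4 y_4=3
S(31/4) = 33135/34304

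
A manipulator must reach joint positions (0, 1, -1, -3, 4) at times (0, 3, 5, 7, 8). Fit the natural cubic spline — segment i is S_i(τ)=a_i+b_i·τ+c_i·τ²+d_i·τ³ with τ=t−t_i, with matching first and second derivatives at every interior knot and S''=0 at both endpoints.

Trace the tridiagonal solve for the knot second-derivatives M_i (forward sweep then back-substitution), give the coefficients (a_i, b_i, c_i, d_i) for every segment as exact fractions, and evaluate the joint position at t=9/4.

Δ: Δ0=1/3, Δ1=-1, Δ2=-1, Δ3=7
row 1: diag=10, rhs=-8; c'=1/5, d'=-4/5
row 2: denom=8−2·1/5=38/5; d'=(0−2·-4/5)/(38/5)=4/19
row 3: denom=6−2·5/19=104/19; d'=(48−2·4/19)/(104/19)=113/13
back: M3=113/13
back: M2=4/19−5/19·113/13=-27/13
back: M1=-4/5−1/5·-27/13=-5/13
M: M0=0, M1=-5/13, M2=-27/13, M3=113/13, M4=0
seg 0: a=0, c=M0/2=0, d=(M1−M0)/(6·3)=-5/234, b=Δ0−h0·(2M0+M1)/6=41/78
seg 1: a=1, c=M1/2=-5/26, d=(M2−M1)/(6·2)=-11/78, b=Δ1−h1·(2M1+M2)/6=-2/39
seg 2: a=-1, c=M2/2=-27/26, d=(M3−M2)/(6·2)=35/39, b=Δ2−h2·(2M2+M3)/6=-98/39
seg 3: a=-3, c=M3/2=113/26, d=(M4−M3)/(6·1)=-113/78, b=Δ3−h3·(2M3+M4)/6=160/39
t_q=9/4 → seg 0, τ=9/4; S=0+41/78·τ+0·τ²+-5/234·τ³=1563/1664

  seg 0: a=0 b=41/78 c=0 d=-5/234
  seg 1: a=1 b=-2/39 c=-5/26 d=-11/78
  seg 2: a=-1 b=-98/39 c=-27/26 d=35/39
  seg 3: a=-3 b=160/39 c=113/26 d=-113/78
S(9/4) = 1563/1664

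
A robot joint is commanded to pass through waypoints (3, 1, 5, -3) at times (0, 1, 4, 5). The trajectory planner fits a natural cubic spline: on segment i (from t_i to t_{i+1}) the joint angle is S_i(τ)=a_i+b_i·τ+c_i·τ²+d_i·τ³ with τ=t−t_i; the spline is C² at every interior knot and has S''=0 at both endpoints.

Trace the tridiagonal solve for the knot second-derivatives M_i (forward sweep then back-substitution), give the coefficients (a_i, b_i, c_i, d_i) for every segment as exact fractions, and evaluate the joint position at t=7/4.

Δ: Δ0=-2, Δ1=4/3, Δ2=-8
row 1: diag=8, rhs=20; c'=3/8, d'=5/2
row 2: denom=8−3·3/8=55/8; d'=(-56−3·5/2)/(55/8)=-508/55
back: M2=-508/55
back: M1=5/2−3/8·-508/55=328/55
M: M0=0, M1=328/55, M2=-508/55, M3=0
seg 0: a=3, c=M0/2=0, d=(M1−M0)/(6·1)=164/165, b=Δ0−h0·(2M0+M1)/6=-494/165
seg 1: a=1, c=M1/2=164/55, d=(M2−M1)/(6·3)=-38/45, b=Δ1−h1·(2M1+M2)/6=-2/165
seg 2: a=5, c=M2/2=-254/55, d=(M3−M2)/(6·1)=254/165, b=Δ2−h2·(2M2+M3)/6=-812/165
t_q=7/4 → seg 1, τ=3/4; S=1+-2/165·τ+164/55·τ²+-38/45·τ³=4069/1760

  seg 0: a=3 b=-494/165 c=0 d=164/165
  seg 1: a=1 b=-2/165 c=164/55 d=-38/45
  seg 2: a=5 b=-812/165 c=-254/55 d=254/165
S(7/4) = 4069/1760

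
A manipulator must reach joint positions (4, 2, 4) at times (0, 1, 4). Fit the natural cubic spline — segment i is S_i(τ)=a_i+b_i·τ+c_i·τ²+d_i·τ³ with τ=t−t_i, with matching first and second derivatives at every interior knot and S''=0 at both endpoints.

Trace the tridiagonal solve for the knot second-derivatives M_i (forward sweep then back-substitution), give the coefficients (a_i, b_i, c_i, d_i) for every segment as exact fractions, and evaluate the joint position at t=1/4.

  seg 0: a=4 b=-7/3 c=0 d=1/3
  seg 1: a=2 b=-4/3 c=1 d=-1/9
S(1/4) = 219/64

Δ: Δ0=-2, Δ1=2/3
row 1: diag=8, rhs=16; c'=3/8, d'=2
back: M1=2
M: M0=0, M1=2, M2=0
seg 0: a=4, c=M0/2=0, d=(M1−M0)/(6·1)=1/3, b=Δ0−h0·(2M0+M1)/6=-7/3
seg 1: a=2, c=M1/2=1, d=(M2−M1)/(6·3)=-1/9, b=Δ1−h1·(2M1+M2)/6=-4/3
t_q=1/4 → seg 0, τ=1/4; S=4+-7/3·τ+0·τ²+1/3·τ³=219/64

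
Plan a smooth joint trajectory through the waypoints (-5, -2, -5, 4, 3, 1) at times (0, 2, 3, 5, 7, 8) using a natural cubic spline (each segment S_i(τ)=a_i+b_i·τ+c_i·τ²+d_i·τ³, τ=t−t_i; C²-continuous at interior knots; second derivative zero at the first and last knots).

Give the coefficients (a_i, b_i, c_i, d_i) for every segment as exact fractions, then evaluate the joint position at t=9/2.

Δ: Δ0=3/2, Δ1=-3, Δ2=9/2, Δ3=-1/2, Δ4=-2
row 1: diag=6, rhs=-27; c'=1/6, d'=-9/2
row 2: denom=6−1·1/6=35/6; d'=(45−1·-9/2)/(35/6)=297/35
row 3: denom=8−2·12/35=256/35; d'=(-30−2·297/35)/(256/35)=-411/64
row 4: denom=6−2·35/128=349/64; d'=(-9−2·-411/64)/(349/64)=246/349
back: M4=246/349
back: M3=-411/64−35/128·246/349=-4617/698
back: M2=297/35−12/35·-4617/698=3753/349
back: M1=-9/2−1/6·3753/349=-2196/349
M: M0=0, M1=-2196/349, M2=3753/349, M3=-4617/698, M4=246/349, M5=0
seg 0: a=-5, c=M0/2=0, d=(M1−M0)/(6·2)=-183/349, b=Δ0−h0·(2M0+M1)/6=2511/698
seg 1: a=-2, c=M1/2=-1098/349, d=(M2−M1)/(6·1)=1983/698, b=Δ1−h1·(2M1+M2)/6=-1881/698
seg 2: a=-5, c=M2/2=3753/698, d=(M3−M2)/(6·2)=-4041/2792, b=Δ2−h2·(2M2+M3)/6=-162/349
seg 3: a=4, c=M3/2=-4617/1396, d=(M4−M3)/(6·2)=1703/2792, b=Δ3−h3·(2M3+M4)/6=2565/698
seg 4: a=3, c=M4/2=123/349, d=(M5−M4)/(6·1)=-41/349, b=Δ4−h4·(2M4+M5)/6=-780/349
t_q=9/2 → seg 2, τ=3/2; S=-5+-162/349·τ+3753/698·τ²+-4041/2792·τ³=33877/22336

  seg 0: a=-5 b=2511/698 c=0 d=-183/349
  seg 1: a=-2 b=-1881/698 c=-1098/349 d=1983/698
  seg 2: a=-5 b=-162/349 c=3753/698 d=-4041/2792
  seg 3: a=4 b=2565/698 c=-4617/1396 d=1703/2792
  seg 4: a=3 b=-780/349 c=123/349 d=-41/349
S(9/2) = 33877/22336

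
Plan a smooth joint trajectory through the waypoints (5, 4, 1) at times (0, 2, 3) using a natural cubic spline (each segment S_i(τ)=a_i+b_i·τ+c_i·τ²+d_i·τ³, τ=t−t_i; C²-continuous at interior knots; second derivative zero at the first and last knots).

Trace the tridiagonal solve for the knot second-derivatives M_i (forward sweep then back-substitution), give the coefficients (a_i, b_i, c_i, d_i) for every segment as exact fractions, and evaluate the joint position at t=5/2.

Δ: Δ0=-1/2, Δ1=-3
row 1: diag=6, rhs=-15; c'=1/6, d'=-5/2
back: M1=-5/2
M: M0=0, M1=-5/2, M2=0
seg 0: a=5, c=M0/2=0, d=(M1−M0)/(6·2)=-5/24, b=Δ0−h0·(2M0+M1)/6=1/3
seg 1: a=4, c=M1/2=-5/4, d=(M2−M1)/(6·1)=5/12, b=Δ1−h1·(2M1+M2)/6=-13/6
t_q=5/2 → seg 1, τ=1/2; S=4+-13/6·τ+-5/4·τ²+5/12·τ³=85/32

  seg 0: a=5 b=1/3 c=0 d=-5/24
  seg 1: a=4 b=-13/6 c=-5/4 d=5/12
S(5/2) = 85/32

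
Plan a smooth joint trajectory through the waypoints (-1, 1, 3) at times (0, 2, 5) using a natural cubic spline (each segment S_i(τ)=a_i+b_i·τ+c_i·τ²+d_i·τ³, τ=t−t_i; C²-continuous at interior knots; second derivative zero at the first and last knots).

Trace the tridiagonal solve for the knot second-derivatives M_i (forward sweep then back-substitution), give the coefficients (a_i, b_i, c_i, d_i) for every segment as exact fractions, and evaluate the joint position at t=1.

Δ: Δ0=1, Δ1=2/3
row 1: diag=10, rhs=-2; c'=3/10, d'=-1/5
back: M1=-1/5
M: M0=0, M1=-1/5, M2=0
seg 0: a=-1, c=M0/2=0, d=(M1−M0)/(6·2)=-1/60, b=Δ0−h0·(2M0+M1)/6=16/15
seg 1: a=1, c=M1/2=-1/10, d=(M2−M1)/(6·3)=1/90, b=Δ1−h1·(2M1+M2)/6=13/15
t_q=1 → seg 0, τ=1; S=-1+16/15·τ+0·τ²+-1/60·τ³=1/20

  seg 0: a=-1 b=16/15 c=0 d=-1/60
  seg 1: a=1 b=13/15 c=-1/10 d=1/90
S(1) = 1/20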